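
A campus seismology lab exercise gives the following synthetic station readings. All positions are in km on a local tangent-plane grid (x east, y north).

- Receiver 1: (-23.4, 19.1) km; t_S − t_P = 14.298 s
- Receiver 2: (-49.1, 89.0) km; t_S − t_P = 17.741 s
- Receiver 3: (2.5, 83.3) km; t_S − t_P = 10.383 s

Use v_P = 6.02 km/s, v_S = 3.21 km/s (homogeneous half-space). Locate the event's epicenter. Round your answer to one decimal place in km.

(68.1, 55.1)

Distance from S−P lag: d = Δt · v_P v_S / (v_P − v_S) = Δt · (6.02·3.21)/(6.02−3.21) ≈ 6.8769·Δt.
So d_Receiver 1 = 98.33, d_Receiver 2 = 122.00, d_Receiver 3 = 71.40 km.
Circle about each station: (x + 23.4)² + (y − 19.1)² = 98.33²; (x + 49.1)² + (y − 89.0)² = 122.00²; (x − 2.5)² + (y − 83.3)² = 71.40².
Subtracting the Receiver 1 equation from the Receiver 2 and Receiver 3 equations removes the quadratic terms:
-51.4 x + 139.8 y = 4204.23
51.8 x + 128.4 y = 10603.60
Solving the 2×2 system: x ≈ 68.1, y ≈ 55.1 km.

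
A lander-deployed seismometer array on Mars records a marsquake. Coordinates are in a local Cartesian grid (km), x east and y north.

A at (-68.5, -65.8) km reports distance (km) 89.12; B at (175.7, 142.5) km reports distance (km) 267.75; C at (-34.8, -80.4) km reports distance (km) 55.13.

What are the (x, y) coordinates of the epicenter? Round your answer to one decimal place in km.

x ≈ 20.1 km, y ≈ -75.4 km

Circle about each station: (x + 68.5)² + (y + 65.8)² = 89.12²; (x − 175.7)² + (y − 142.5)² = 267.75²; (x + 34.8)² + (y + 80.4)² = 55.13².
Subtracting the A equation from the B and C equations removes the quadratic terms:
488.4 x + 416.6 y = -21592.84
67.4 x − 29.2 y = 3556.37
Solving the 2×2 system: x ≈ 20.1, y ≈ -75.4 km.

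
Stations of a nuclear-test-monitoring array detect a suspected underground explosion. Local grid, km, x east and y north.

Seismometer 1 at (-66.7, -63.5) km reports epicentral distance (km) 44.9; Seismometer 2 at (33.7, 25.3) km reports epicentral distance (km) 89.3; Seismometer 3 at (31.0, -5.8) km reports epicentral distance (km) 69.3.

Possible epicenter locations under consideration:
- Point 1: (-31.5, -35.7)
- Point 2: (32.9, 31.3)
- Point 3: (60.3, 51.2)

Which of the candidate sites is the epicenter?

Point 1

For each candidate, compare |candidate − station| to the reported distance:
Point 1: residuals Seismometer 1 0.0, Seismometer 2 0.0, Seismometer 3 0.0 → max 0.0 km
Point 2: residuals Seismometer 1 92.6, Seismometer 2 83.2, Seismometer 3 32.2 → max 92.6 km
Point 3: residuals Seismometer 1 126.2, Seismometer 2 52.2, Seismometer 3 5.2 → max 126.2 km
Only Point 1 has all residuals ≈ 0.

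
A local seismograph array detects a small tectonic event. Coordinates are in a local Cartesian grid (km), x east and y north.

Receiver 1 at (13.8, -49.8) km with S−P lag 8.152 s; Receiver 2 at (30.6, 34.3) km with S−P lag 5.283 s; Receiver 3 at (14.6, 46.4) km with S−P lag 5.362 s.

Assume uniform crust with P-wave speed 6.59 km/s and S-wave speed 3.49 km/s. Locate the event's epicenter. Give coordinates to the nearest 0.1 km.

Distance from S−P lag: d = Δt · v_P v_S / (v_P − v_S) = Δt · (6.59·3.49)/(6.59−3.49) ≈ 7.4191·Δt.
So d_Receiver 1 = 60.48, d_Receiver 2 = 39.19, d_Receiver 3 = 39.78 km.
Circle about each station: (x − 13.8)² + (y + 49.8)² = 60.48²; (x − 30.6)² + (y − 34.3)² = 39.19²; (x − 14.6)² + (y − 46.4)² = 39.78².
Subtracting pairs of circle equations eliminates x²+y² and gives linear equations (the radical axes):
33.6 x + 168.2 y = 1564.34
1.6 x + 192.4 y = 1771.02
Solving the 2×2 system: x ≈ 0.5, y ≈ 9.2 km.
Check against Receiver 1 (with the unrounded x, y): √((x − 13.8)²+(y + 49.8)²) = 60.48 ≈ 60.48 km. ✓

x ≈ 0.5 km, y ≈ 9.2 km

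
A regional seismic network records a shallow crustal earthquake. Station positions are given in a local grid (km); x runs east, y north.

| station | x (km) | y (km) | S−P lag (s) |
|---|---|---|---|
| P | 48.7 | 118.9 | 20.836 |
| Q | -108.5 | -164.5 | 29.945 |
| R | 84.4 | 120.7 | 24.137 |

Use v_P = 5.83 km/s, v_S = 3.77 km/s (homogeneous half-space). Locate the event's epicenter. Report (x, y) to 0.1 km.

-171.6 km east, 148.7 km north

Distance from S−P lag: d = Δt · v_P v_S / (v_P − v_S) = Δt · (5.83·3.77)/(5.83−3.77) ≈ 10.6695·Δt.
So d_P = 222.31, d_Q = 319.50, d_R = 257.53 km.
Circle about each station: (x − 48.7)² + (y − 118.9)² = 222.31²; (x + 108.5)² + (y + 164.5)² = 319.50²; (x − 84.4)² + (y − 120.7)² = 257.53².
Subtracting the P equation from the Q and R equations removes the quadratic terms:
-314.4 x − 566.8 y = -30334.91
71.4 x + 3.6 y = -11717.01
Solving the 2×2 system: x ≈ -171.6, y ≈ 148.7 km.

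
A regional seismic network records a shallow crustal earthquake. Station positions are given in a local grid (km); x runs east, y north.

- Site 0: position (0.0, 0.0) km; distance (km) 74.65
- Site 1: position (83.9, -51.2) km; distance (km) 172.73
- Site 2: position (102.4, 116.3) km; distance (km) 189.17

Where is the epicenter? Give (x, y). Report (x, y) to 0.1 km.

Circle about each station: x² + y² = 74.65²; (x − 83.9)² + (y + 51.2)² = 172.73²; (x − 102.4)² + (y − 116.3)² = 189.17².
Subtracting pairs of circle equations eliminates x²+y² and gives linear equations (the radical axes):
167.8 x − 102.4 y = -14602.38
204.8 x + 232.6 y = -6201.22
Solving the 2×2 system: x ≈ -67.2, y ≈ 32.5 km.
Check against Site 0 (with the unrounded x, y): √(x²+y²) = 74.64 ≈ 74.65 km. ✓

x ≈ -67.2 km, y ≈ 32.5 km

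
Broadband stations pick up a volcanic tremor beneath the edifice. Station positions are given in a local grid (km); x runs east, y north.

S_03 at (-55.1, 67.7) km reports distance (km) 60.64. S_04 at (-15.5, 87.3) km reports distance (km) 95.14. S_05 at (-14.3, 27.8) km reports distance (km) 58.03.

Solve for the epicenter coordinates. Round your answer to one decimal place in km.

Circle about each station: (x + 55.1)² + (y − 67.7)² = 60.64²; (x + 15.5)² + (y − 87.3)² = 95.14²; (x + 14.3)² + (y − 27.8)² = 58.03².
Subtracting the S_03 equation from the S_04 and S_05 equations removes the quadratic terms:
79.2 x + 39.2 y = -5132.17
81.6 x − 79.8 y = -6332.24
Solving the 2×2 system: x ≈ -69.1, y ≈ 8.7 km.
Check against S_03 (with the unrounded x, y): √((x + 55.1)²+(y − 67.7)²) = 60.65 ≈ 60.64 km. ✓

x ≈ -69.1 km, y ≈ 8.7 km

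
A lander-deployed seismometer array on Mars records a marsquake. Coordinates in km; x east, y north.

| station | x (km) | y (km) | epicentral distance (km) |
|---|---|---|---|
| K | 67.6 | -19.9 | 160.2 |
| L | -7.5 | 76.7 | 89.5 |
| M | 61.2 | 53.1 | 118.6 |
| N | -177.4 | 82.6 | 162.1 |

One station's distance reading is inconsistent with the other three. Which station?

K

Solve using three stations at a time. Using L, M, N (subtract circle equations pairwise → linear system) gives (x, y) ≈ (-41.7, -6.3).
Distances from that point to each station vs reported:
  K: calculated 110.1 vs reported 160.2 → residual 50.1 km
  L: calculated 89.8 vs reported 89.5 → residual 0.3 km
  M: calculated 118.8 vs reported 118.6 → residual 0.2 km
  N: calculated 162.2 vs reported 162.1 → residual 0.1 km
L, M, N are mutually consistent (residuals ≈ 0); K is off by 50.1 km.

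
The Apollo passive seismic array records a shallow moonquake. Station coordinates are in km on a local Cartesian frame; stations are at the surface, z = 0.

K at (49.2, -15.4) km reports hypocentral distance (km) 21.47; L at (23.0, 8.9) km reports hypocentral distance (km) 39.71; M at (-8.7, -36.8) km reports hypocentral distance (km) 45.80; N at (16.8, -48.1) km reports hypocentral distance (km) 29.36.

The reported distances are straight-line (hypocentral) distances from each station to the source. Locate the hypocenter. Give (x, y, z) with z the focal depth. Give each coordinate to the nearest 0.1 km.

Each station gives a sphere (x−x_i)² + (y−y_i)² + z² = d_i² (stations at z=0).
Subtracting the K sphere from L and M: z² cancels, leaving linear equations in x and y:
-52.4 x + 48.6 y = -3165.51
-115.8 x − 42.8 y = -2864.55
Solving: x ≈ 34.902, y ≈ -27.503 km (keep extra digits for the depth step; rounded: 34.9, -27.5).
Then from the K sphere: z² = 21.47² − (x − 49.2)² − (y + 15.4)² with x = 34.902, y = -27.503, so z ≈ 10.490 ≈ 10.5 km.

(34.9, -27.5, 10.5)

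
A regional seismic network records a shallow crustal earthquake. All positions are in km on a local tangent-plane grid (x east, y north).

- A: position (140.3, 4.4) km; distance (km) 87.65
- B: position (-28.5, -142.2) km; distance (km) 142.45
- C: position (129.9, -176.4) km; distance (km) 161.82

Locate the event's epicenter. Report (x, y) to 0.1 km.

Circle about each station: (x − 140.3)² + (y − 4.4)² = 87.65²; (x + 28.5)² + (y + 142.2)² = 142.45²; (x − 129.9)² + (y + 176.4)² = 161.82².
Subtracting pairs of circle equations eliminates x²+y² and gives linear equations (the radical axes):
-337.6 x − 293.2 y = -11279.84
-20.8 x − 361.6 y = 9784.33
Solving the 2×2 system: x ≈ 59.9, y ≈ -30.5 km.

(59.9, -30.5)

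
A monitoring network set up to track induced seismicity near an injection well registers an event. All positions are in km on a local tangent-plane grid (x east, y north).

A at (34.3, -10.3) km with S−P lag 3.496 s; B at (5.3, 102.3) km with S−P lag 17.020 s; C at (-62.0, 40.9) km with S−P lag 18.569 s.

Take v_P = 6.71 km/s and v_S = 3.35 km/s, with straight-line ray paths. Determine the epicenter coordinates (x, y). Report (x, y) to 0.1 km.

55.3 km east, -0.0 km north

Distance from S−P lag: d = Δt · v_P v_S / (v_P − v_S) = Δt · (6.71·3.35)/(6.71−3.35) ≈ 6.6900·Δt.
So d_A = 23.39, d_B = 113.86, d_C = 124.23 km.
Circle about each station: (x − 34.3)² + (y + 10.3)² = 23.39²; (x − 5.3)² + (y − 102.3)² = 113.86²; (x + 62.0)² + (y − 40.9)² = 124.23².
Subtracting the A equation from the B and C equations removes the quadratic terms:
-58.0 x + 225.2 y = -3206.21
-192.6 x + 102.4 y = -10651.77
Solving the 2×2 system: x ≈ 55.3, y ≈ -0.0 km.
Check against A (with the unrounded x, y): √((x − 34.3)²+(y + 10.3)²) = 23.40 ≈ 23.39 km. ✓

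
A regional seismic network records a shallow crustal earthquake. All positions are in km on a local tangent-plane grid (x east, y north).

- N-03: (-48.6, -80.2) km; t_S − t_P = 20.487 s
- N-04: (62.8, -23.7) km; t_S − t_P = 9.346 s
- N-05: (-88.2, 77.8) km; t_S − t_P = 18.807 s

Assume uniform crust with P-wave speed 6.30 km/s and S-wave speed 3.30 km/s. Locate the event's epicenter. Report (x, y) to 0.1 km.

x ≈ 34.8 km, y ≈ 34.7 km

Distance from S−P lag: d = Δt · v_P v_S / (v_P − v_S) = Δt · (6.30·3.30)/(6.30−3.30) ≈ 6.9300·Δt.
So d_N-03 = 141.97, d_N-04 = 64.77, d_N-05 = 130.33 km.
Circle about each station: (x + 48.6)² + (y + 80.2)² = 141.97²; (x − 62.8)² + (y + 23.7)² = 64.77²; (x + 88.2)² + (y − 77.8)² = 130.33².
Subtracting pairs of circle equations eliminates x²+y² and gives linear equations (the radical axes):
222.8 x + 113.0 y = 11671.86
-79.2 x + 316.0 y = 8207.65
Solving the 2×2 system: x ≈ 34.8, y ≈ 34.7 km.
Check against N-03 (with the unrounded x, y): √((x + 48.6)²+(y + 80.2)²) = 141.97 ≈ 141.97 km. ✓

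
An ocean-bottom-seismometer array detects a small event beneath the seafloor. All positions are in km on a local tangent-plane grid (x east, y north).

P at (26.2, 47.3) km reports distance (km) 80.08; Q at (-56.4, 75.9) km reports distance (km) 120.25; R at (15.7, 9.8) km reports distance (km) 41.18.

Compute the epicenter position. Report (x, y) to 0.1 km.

x ≈ 2.2 km, y ≈ -29.1 km

Circle about each station: (x − 26.2)² + (y − 47.3)² = 80.08²; (x + 56.4)² + (y − 75.9)² = 120.25²; (x − 15.7)² + (y − 9.8)² = 41.18².
Subtracting the P equation from the Q and R equations removes the quadratic terms:
-165.2 x + 57.2 y = -2029.22
-21.0 x − 75.0 y = 2135.81
Solving the 2×2 system: x ≈ 2.2, y ≈ -29.1 km.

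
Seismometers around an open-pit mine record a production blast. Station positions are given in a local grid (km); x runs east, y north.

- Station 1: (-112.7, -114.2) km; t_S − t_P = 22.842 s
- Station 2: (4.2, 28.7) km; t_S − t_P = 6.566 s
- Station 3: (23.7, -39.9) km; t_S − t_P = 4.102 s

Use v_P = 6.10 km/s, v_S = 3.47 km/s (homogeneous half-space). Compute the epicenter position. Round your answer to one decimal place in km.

Distance from S−P lag: d = Δt · v_P v_S / (v_P − v_S) = Δt · (6.10·3.47)/(6.10−3.47) ≈ 8.0483·Δt.
So d_Station 1 = 183.84, d_Station 2 = 52.85, d_Station 3 = 33.01 km.
Circle about each station: (x + 112.7)² + (y + 114.2)² = 183.84²; (x − 4.2)² + (y − 28.7)² = 52.85²; (x − 23.7)² + (y + 39.9)² = 33.01².
Subtracting the Station 1 equation from the Station 2 and Station 3 equations removes the quadratic terms:
233.8 x + 285.8 y = 6102.42
272.8 x + 148.6 y = 9118.26
Solving the 2×2 system: x ≈ 39.3, y ≈ -10.8 km.

(39.3, -10.8)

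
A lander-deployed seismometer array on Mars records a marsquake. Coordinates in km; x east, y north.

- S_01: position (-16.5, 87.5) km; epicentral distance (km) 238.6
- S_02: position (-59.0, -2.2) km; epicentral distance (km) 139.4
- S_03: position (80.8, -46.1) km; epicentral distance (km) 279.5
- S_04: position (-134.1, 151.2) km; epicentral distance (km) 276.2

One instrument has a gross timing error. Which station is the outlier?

S_03

Solve using three stations at a time. Using S_01, S_02, S_04 (subtract circle equations pairwise → linear system) gives (x, y) ≈ (-125.3, -124.9).
Distances from that point to each station vs reported:
  S_01: calculated 238.6 vs reported 238.6 → residual 0.0 km
  S_02: calculated 139.5 vs reported 139.4 → residual 0.1 km
  S_03: calculated 220.6 vs reported 279.5 → residual 58.9 km
  S_04: calculated 276.2 vs reported 276.2 → residual 0.0 km
S_01, S_02, S_04 are mutually consistent (residuals ≈ 0); S_03 is off by 58.9 km.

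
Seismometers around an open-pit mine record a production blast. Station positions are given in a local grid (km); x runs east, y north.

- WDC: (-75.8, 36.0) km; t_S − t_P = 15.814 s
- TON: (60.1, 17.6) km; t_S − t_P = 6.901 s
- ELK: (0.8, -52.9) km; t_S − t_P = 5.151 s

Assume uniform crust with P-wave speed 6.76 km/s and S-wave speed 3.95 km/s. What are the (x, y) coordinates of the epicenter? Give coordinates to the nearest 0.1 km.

x ≈ 49.4 km, y ≈ -47.1 km

Distance from S−P lag: d = Δt · v_P v_S / (v_P − v_S) = Δt · (6.76·3.95)/(6.76−3.95) ≈ 9.5025·Δt.
So d_WDC = 150.27, d_TON = 65.58, d_ELK = 48.95 km.
Circle about each station: (x + 75.8)² + (y − 36.0)² = 150.27²; (x − 60.1)² + (y − 17.6)² = 65.58²; (x − 0.8)² + (y + 52.9)² = 48.95².
Subtracting the WDC equation from the TON and ELK equations removes the quadratic terms:
271.8 x − 36.8 y = 15160.47
153.2 x − 177.8 y = 15942.38
Solving the 2×2 system: x ≈ 49.4, y ≈ -47.1 km.
Check against WDC (with the unrounded x, y): √((x + 75.8)²+(y − 36.0)²) = 150.27 ≈ 150.27 km. ✓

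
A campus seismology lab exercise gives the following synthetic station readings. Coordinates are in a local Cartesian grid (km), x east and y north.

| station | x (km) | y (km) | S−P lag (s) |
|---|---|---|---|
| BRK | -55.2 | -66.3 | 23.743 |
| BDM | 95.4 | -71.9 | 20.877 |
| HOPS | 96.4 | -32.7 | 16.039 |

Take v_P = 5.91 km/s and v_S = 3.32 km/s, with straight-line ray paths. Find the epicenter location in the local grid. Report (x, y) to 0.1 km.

Distance from S−P lag: d = Δt · v_P v_S / (v_P − v_S) = Δt · (5.91·3.32)/(5.91−3.32) ≈ 7.5758·Δt.
So d_BRK = 179.87, d_BDM = 158.16, d_HOPS = 121.51 km.
Circle about each station: (x + 55.2)² + (y + 66.3)² = 179.87²; (x − 95.4)² + (y + 71.9)² = 158.16²; (x − 96.4)² + (y + 32.7)² = 121.51².
Subtracting pairs of circle equations eliminates x²+y² and gives linear equations (the radical axes):
301.2 x − 11.2 y = 14166.67
303.2 x + 67.2 y = 20508.06
Solving the 2×2 system: x ≈ 50.0, y ≈ 79.6 km.

x ≈ 50.0 km, y ≈ 79.6 km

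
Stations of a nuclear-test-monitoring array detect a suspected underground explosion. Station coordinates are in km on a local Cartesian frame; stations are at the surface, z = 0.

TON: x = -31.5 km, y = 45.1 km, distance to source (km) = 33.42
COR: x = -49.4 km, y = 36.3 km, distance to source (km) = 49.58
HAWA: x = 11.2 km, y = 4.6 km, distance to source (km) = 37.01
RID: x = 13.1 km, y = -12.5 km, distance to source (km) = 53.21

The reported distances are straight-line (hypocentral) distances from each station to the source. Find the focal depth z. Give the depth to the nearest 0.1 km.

12.0 km

Each station gives a sphere (x−x_i)² + (y−y_i)² + z² = d_i² (stations at z=0).
Subtracting the TON sphere from COR and HAWA: z² cancels, leaving linear equations in x and y:
-35.8 x − 17.6 y = -609.49
85.4 x − 81.0 y = -3132.50
Solving: x ≈ -1.309, y ≈ 37.293 km (keep extra digits for the depth step; rounded: -1.3, 37.3).
Then from the TON sphere: z² = 33.42² − (x + 31.5)² − (y − 45.1)² with x = -1.309, y = 37.293, so z ≈ 12.019 ≈ 12.0 km.
Check against RID (with the unrounded solution): distance 53.21 ≈ 53.21 km. ✓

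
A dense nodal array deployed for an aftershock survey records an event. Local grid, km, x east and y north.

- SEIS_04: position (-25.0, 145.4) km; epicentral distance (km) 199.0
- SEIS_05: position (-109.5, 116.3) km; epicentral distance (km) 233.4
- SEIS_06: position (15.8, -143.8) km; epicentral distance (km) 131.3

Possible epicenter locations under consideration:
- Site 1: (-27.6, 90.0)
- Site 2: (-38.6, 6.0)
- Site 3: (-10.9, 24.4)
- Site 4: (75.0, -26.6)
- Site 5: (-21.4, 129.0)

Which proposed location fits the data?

Site 4

For each candidate, compare |candidate − station| to the reported distance:
Site 1: residuals SEIS_04 143.5, SEIS_05 147.4, SEIS_06 106.5 → max 147.4 km
Site 2: residuals SEIS_04 58.9, SEIS_05 102.3, SEIS_06 28.1 → max 102.3 km
Site 3: residuals SEIS_04 77.2, SEIS_05 98.6, SEIS_06 39.0 → max 98.6 km
Site 4: residuals SEIS_04 0.0, SEIS_05 0.0, SEIS_06 0.0 → max 0.0 km
Site 5: residuals SEIS_04 182.2, SEIS_05 144.4, SEIS_06 144.0 → max 182.2 km
Only Site 4 has all residuals ≈ 0.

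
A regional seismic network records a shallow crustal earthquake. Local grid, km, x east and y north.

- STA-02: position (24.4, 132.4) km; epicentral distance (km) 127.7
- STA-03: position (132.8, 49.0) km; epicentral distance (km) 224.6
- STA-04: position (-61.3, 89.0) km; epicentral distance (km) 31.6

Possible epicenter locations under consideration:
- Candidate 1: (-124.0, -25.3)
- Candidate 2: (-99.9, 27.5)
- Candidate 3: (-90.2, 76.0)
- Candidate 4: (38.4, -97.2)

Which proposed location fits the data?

Candidate 3

For each candidate, compare |candidate − station| to the reported distance:
Candidate 1: residuals STA-02 88.8, STA-03 42.7, STA-04 98.8 → max 98.8 km
Candidate 2: residuals STA-02 34.9, STA-03 9.1, STA-04 41.0 → max 41.0 km
Candidate 3: residuals STA-02 0.0, STA-03 0.0, STA-04 0.1 → max 0.1 km
Candidate 4: residuals STA-02 102.3, STA-03 50.6, STA-04 179.6 → max 179.6 km
Only Candidate 3 has all residuals ≈ 0.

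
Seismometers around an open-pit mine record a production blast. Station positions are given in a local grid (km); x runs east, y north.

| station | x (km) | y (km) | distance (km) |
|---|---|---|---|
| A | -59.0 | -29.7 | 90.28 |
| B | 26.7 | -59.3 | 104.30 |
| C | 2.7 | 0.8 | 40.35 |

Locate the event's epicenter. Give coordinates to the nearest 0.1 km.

-2.6 km east, 40.8 km north

Circle about each station: (x + 59.0)² + (y + 29.7)² = 90.28²; (x − 26.7)² + (y + 59.3)² = 104.30²; (x − 2.7)² + (y − 0.8)² = 40.35².
Subtracting the A equation from the B and C equations removes the quadratic terms:
171.4 x − 59.2 y = -2861.72
123.4 x + 61.0 y = 2167.20
Solving the 2×2 system: x ≈ -2.6, y ≈ 40.8 km.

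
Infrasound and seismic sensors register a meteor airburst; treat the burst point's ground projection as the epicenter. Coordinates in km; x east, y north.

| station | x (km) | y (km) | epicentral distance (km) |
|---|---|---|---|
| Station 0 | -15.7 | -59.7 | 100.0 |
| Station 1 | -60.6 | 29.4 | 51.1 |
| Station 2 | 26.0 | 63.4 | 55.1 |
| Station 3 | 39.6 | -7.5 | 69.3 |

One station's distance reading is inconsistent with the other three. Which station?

Station 2

Solve using three stations at a time. Using Station 0, Station 1, Station 3 (subtract circle equations pairwise → linear system) gives (x, y) ≈ (-10.7, 40.2).
Distances from that point to each station vs reported:
  Station 0: calculated 100.0 vs reported 100.0 → residual 0.0 km
  Station 1: calculated 51.1 vs reported 51.1 → residual 0.0 km
  Station 2: calculated 43.4 vs reported 55.1 → residual 11.7 km
  Station 3: calculated 69.3 vs reported 69.3 → residual 0.0 km
Station 0, Station 1, Station 3 are mutually consistent (residuals ≈ 0); Station 2 is off by 11.7 km.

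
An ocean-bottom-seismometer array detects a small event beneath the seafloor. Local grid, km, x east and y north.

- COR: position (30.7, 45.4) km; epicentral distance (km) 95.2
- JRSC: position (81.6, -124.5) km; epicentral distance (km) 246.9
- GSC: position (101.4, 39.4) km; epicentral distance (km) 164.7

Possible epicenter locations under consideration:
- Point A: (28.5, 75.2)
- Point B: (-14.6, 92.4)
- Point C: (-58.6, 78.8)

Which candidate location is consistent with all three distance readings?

For each candidate, compare |candidate − station| to the reported distance:
Point A: residuals COR 65.3, JRSC 40.3, GSC 83.5 → max 83.5 km
Point B: residuals COR 29.9, JRSC 9.6, GSC 37.2 → max 37.2 km
Point C: residuals COR 0.1, JRSC 0.1, GSC 0.1 → max 0.1 km
Only Point C has all residuals ≈ 0.

Point C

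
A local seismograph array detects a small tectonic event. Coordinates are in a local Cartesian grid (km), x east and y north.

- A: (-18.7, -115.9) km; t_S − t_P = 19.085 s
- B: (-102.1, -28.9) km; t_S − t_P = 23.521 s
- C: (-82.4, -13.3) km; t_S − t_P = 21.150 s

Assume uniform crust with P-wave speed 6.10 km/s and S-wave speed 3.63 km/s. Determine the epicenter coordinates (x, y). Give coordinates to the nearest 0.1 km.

Distance from S−P lag: d = Δt · v_P v_S / (v_P − v_S) = Δt · (6.10·3.63)/(6.10−3.63) ≈ 8.9648·Δt.
So d_A = 171.09, d_B = 210.86, d_C = 189.61 km.
Circle about each station: (x + 18.7)² + (y + 115.9)² = 171.09²; (x + 102.1)² + (y + 28.9)² = 210.86²; (x + 82.4)² + (y + 13.3)² = 189.61².
Subtracting pairs of circle equations eliminates x²+y² and gives linear equations (the radical axes):
-166.8 x + 174.0 y = -17713.03
-127.4 x + 205.2 y = -13496.01
Solving the 2×2 system: x ≈ 106.7, y ≈ 0.5 km.
Check against A (with the unrounded x, y): √((x + 18.7)²+(y + 115.9)²) = 171.04 ≈ 171.09 km. ✓

x ≈ 106.7 km, y ≈ 0.5 km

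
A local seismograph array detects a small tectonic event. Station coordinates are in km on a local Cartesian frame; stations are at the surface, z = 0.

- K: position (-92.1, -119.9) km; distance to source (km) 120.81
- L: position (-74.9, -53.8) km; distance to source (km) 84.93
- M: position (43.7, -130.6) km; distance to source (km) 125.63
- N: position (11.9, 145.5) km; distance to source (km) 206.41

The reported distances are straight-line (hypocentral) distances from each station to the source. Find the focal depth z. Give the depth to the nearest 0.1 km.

Each station gives a sphere (x−x_i)² + (y−y_i)² + z² = d_i² (stations at z=0).
Subtracting the K sphere from L and M: z² cancels, leaving linear equations in x and y:
34.4 x + 132.2 y = -6972.02
271.6 x − 21.4 y = -5080.21
Solving: x ≈ -22.401, y ≈ -46.909 km (keep extra digits for the depth step; rounded: -22.4, -46.9).
Then from the K sphere: z² = 120.81² − (x + 92.1)² − (y + 119.9)² with x = -22.401, y = -46.909, so z ≈ 66.403 ≈ 66.4 km.

depth ≈ 66.4 km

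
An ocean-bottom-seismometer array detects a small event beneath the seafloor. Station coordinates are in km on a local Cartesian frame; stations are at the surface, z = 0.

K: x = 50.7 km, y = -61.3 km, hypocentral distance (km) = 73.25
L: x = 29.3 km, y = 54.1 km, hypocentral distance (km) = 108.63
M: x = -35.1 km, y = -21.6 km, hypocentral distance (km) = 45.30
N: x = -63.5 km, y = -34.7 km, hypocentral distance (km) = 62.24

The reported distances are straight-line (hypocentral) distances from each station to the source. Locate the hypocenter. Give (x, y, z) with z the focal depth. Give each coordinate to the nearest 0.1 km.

x ≈ -11.3 km, y ≈ -41.0 km, depth ≈ 33.3 km

Each station gives a sphere (x−x_i)² + (y−y_i)² + z² = d_i² (stations at z=0).
Subtracting the K sphere from L and M: z² cancels, leaving linear equations in x and y:
-42.8 x + 230.8 y = -8977.79
-171.6 x + 79.4 y = -1316.14
Solving: x ≈ -11.298, y ≈ -40.994 km (keep extra digits for the depth step; rounded: -11.3, -41.0).
Then from the K sphere: z² = 73.25² − (x − 50.7)² − (y + 61.3)² with x = -11.298, y = -40.994, so z ≈ 33.309 ≈ 33.3 km.
Check against N (with the unrounded solution): distance 62.24 ≈ 62.24 km. ✓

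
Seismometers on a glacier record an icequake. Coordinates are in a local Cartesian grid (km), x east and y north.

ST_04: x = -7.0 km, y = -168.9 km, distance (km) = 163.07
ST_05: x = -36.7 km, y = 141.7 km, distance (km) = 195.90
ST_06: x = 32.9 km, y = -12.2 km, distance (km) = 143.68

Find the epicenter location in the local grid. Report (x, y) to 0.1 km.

-107.9 km east, -40.8 km north

Circle about each station: (x + 7.0)² + (y + 168.9)² = 163.07²; (x + 36.7)² + (y − 141.7)² = 195.90²; (x − 32.9)² + (y + 12.2)² = 143.68².
Subtracting the ST_04 equation from the ST_05 and ST_06 equations removes the quadratic terms:
-59.4 x + 621.2 y = -18935.42
79.8 x + 313.4 y = -21397.08
Solving the 2×2 system: x ≈ -107.9, y ≈ -40.8 km.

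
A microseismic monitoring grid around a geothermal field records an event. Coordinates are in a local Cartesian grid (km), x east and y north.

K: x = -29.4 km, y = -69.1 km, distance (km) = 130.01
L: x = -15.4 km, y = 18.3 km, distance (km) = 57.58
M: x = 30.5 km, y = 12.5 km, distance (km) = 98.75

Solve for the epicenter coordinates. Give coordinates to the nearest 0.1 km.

-57.2 km east, 57.9 km north

Circle about each station: (x + 29.4)² + (y + 69.1)² = 130.01²; (x + 15.4)² + (y − 18.3)² = 57.58²; (x − 30.5)² + (y − 12.5)² = 98.75².
Subtracting pairs of circle equations eliminates x²+y² and gives linear equations (the radical axes):
28.0 x + 174.8 y = 8520.02
119.8 x + 163.2 y = 2598.37
Solving the 2×2 system: x ≈ -57.2, y ≈ 57.9 km.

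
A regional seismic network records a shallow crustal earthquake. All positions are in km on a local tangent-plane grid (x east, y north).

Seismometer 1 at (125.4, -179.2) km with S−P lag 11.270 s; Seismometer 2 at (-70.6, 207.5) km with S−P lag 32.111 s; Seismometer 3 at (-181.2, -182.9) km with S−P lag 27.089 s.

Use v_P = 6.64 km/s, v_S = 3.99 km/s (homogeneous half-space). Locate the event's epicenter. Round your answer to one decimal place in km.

69.8 km east, -81.2 km north

Distance from S−P lag: d = Δt · v_P v_S / (v_P − v_S) = Δt · (6.64·3.99)/(6.64−3.99) ≈ 9.9976·Δt.
So d_Seismometer 1 = 112.67, d_Seismometer 2 = 321.03, d_Seismometer 3 = 270.82 km.
Circle about each station: (x − 125.4)² + (y + 179.2)² = 112.67²; (x + 70.6)² + (y − 207.5)² = 321.03²; (x + 181.2)² + (y + 182.9)² = 270.82².
Subtracting the Seismometer 1 equation from the Seismometer 2 and Seismometer 3 equations removes the quadratic terms:
-392.0 x + 773.4 y = -90162.92
-613.2 x − 7.4 y = -42200.89
Solving the 2×2 system: x ≈ 69.8, y ≈ -81.2 km.
Check against Seismometer 1 (with the unrounded x, y): √((x − 125.4)²+(y + 179.2)²) = 112.67 ≈ 112.67 km. ✓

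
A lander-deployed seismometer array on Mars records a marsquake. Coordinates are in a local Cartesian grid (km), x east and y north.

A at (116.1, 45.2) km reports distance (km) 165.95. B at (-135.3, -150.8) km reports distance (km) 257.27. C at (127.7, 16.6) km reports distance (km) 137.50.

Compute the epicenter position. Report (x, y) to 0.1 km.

(120.2, -120.7)

Circle about each station: (x − 116.1)² + (y − 45.2)² = 165.95²; (x + 135.3)² + (y + 150.8)² = 257.27²; (x − 127.7)² + (y − 16.6)² = 137.50².
Subtracting the A equation from the B and C equations removes the quadratic terms:
-502.8 x − 392.0 y = -13123.97
23.2 x − 57.2 y = 9693.75
Solving the 2×2 system: x ≈ 120.2, y ≈ -120.7 km.
Check against A (with the unrounded x, y): √((x − 116.1)²+(y − 45.2)²) = 165.96 ≈ 165.95 km. ✓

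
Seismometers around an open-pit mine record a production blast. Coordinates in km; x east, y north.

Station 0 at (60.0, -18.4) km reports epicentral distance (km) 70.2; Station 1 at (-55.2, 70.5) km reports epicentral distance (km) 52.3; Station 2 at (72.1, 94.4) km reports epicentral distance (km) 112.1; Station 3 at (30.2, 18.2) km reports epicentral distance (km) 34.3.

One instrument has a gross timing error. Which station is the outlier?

Station 1

Solve using three stations at a time. Using Station 0, Station 2, Station 3 (subtract circle equations pairwise → linear system) gives (x, y) ≈ (-3.5, 11.6).
Distances from that point to each station vs reported:
  Station 0: calculated 70.2 vs reported 70.2 → residual 0.0 km
  Station 1: calculated 78.4 vs reported 52.3 → residual 26.1 km
  Station 2: calculated 112.1 vs reported 112.1 → residual 0.0 km
  Station 3: calculated 34.3 vs reported 34.3 → residual 0.0 km
Station 0, Station 2, Station 3 are mutually consistent (residuals ≈ 0); Station 1 is off by 26.1 km.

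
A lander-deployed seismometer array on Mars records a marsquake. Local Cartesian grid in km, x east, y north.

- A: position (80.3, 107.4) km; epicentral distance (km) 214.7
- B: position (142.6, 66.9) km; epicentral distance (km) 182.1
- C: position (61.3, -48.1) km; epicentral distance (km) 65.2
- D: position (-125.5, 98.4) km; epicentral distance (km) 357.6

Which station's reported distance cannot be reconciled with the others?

Solve using three stations at a time. Using A, B, C (subtract circle equations pairwise → linear system) gives (x, y) ≈ (89.0, -107.1).
Distances from that point to each station vs reported:
  A: calculated 214.7 vs reported 214.7 → residual 0.0 km
  B: calculated 182.1 vs reported 182.1 → residual 0.0 km
  C: calculated 65.2 vs reported 65.2 → residual 0.0 km
  D: calculated 297.1 vs reported 357.6 → residual 60.5 km
A, B, C are mutually consistent (residuals ≈ 0); D is off by 60.5 km.

D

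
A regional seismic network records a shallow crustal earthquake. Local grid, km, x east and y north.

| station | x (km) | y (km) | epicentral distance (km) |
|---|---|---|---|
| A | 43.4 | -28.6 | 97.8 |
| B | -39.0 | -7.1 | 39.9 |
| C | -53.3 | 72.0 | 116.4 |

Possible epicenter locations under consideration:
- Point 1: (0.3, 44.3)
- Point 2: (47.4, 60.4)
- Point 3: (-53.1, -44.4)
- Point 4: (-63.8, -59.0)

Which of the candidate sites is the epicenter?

For each candidate, compare |candidate − station| to the reported distance:
Point 1: residuals A 13.1, B 24.8, C 56.1 → max 56.1 km
Point 2: residuals A 8.7, B 69.7, C 15.0 → max 69.7 km
Point 3: residuals A 0.0, B 0.0, C 0.0 → max 0.0 km
Point 4: residuals A 13.6, B 17.6, C 15.0 → max 17.6 km
Only Point 3 has all residuals ≈ 0.

Point 3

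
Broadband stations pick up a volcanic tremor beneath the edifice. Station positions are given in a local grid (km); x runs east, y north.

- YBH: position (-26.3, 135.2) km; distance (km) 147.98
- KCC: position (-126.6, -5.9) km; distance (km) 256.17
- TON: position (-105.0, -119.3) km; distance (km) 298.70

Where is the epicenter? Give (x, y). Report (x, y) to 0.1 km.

Circle about each station: (x + 26.3)² + (y − 135.2)² = 147.98²; (x + 126.6)² + (y + 5.9)² = 256.17²; (x + 105.0)² + (y + 119.3)² = 298.70².
Subtracting pairs of circle equations eliminates x²+y² and gives linear equations (the radical axes):
-200.6 x − 282.2 y = -46633.35
-157.4 x − 509.0 y = -61036.85
Solving the 2×2 system: x ≈ 112.9, y ≈ 85.0 km.
Check against YBH (with the unrounded x, y): √((x + 26.3)²+(y − 135.2)²) = 147.95 ≈ 147.98 km. ✓

112.9 km east, 85.0 km north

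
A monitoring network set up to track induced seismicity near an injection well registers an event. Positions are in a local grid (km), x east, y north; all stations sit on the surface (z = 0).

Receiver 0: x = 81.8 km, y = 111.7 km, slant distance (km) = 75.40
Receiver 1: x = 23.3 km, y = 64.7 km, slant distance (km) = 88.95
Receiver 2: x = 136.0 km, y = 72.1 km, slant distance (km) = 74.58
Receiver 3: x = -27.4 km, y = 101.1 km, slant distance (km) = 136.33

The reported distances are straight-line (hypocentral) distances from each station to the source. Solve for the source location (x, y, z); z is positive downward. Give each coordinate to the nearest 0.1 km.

Each station gives a sphere (x−x_i)² + (y−y_i)² + z² = d_i² (stations at z=0).
Subtracting the Receiver 0 sphere from Receiver 1 and Receiver 2: z² cancels, leaving linear equations in x and y:
-117.0 x − 94.0 y = -16666.09
108.4 x − 79.2 y = 4649.26
Solving: x ≈ 90.306, y ≈ 64.897 km (keep extra digits for the depth step; rounded: 90.3, 64.9).
Then from the Receiver 0 sphere: z² = 75.40² − (x − 81.8)² − (y − 111.7)² with x = 90.306, y = 64.897, so z ≈ 58.500 ≈ 58.5 km.

(90.3, 64.9, 58.5)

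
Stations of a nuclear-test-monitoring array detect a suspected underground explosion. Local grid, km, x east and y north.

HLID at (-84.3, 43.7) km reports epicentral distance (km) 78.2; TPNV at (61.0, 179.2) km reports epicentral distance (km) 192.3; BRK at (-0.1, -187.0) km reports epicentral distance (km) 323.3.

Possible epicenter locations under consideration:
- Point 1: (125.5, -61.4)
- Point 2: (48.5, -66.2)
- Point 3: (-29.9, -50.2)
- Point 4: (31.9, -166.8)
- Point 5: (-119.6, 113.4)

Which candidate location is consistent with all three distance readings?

For each candidate, compare |candidate − station| to the reported distance:
Point 1: residuals HLID 156.5, TPNV 56.8, BRK 145.7 → max 156.5 km
Point 2: residuals HLID 94.2, TPNV 53.4, BRK 193.1 → max 193.1 km
Point 3: residuals HLID 30.3, TPNV 54.5, BRK 183.3 → max 183.3 km
Point 4: residuals HLID 162.2, TPNV 154.9, BRK 285.5 → max 285.5 km
Point 5: residuals HLID 0.1, TPNV 0.1, BRK 0.0 → max 0.1 km
Only Point 5 has all residuals ≈ 0.

Point 5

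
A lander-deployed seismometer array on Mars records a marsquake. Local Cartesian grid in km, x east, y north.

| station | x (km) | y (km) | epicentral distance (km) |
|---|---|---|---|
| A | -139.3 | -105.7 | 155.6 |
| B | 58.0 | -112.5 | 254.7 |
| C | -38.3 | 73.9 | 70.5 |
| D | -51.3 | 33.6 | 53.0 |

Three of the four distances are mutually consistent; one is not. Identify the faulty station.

Solve using three stations at a time. Using A, C, D (subtract circle equations pairwise → linear system) gives (x, y) ≈ (-103.2, 45.8).
Distances from that point to each station vs reported:
  A: calculated 155.7 vs reported 155.6 → residual 0.1 km
  B: calculated 225.9 vs reported 254.7 → residual 28.8 km
  C: calculated 70.8 vs reported 70.5 → residual 0.3 km
  D: calculated 53.4 vs reported 53.0 → residual 0.4 km
A, C, D are mutually consistent (residuals ≈ 0); B is off by 28.8 km.

B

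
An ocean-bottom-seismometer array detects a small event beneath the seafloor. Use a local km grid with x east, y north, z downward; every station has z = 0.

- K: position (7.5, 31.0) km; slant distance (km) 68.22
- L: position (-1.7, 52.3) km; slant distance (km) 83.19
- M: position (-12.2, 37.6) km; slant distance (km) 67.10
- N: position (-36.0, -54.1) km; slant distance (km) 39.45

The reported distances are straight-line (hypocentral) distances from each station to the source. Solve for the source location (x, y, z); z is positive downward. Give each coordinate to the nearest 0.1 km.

Each station gives a sphere (x−x_i)² + (y−y_i)² + z² = d_i² (stations at z=0).
Subtracting the K sphere from L and M: z² cancels, leaving linear equations in x and y:
-18.4 x + 42.6 y = -545.68
-39.4 x + 13.2 y = 696.91
Solving: x ≈ -25.698, y ≈ -23.909 km (keep extra digits for the depth step; rounded: -25.7, -23.9).
Then from the K sphere: z² = 68.22² − (x − 7.5)² − (y − 31.0)² with x = -25.698, y = -23.909, so z ≈ 23.170 ≈ 23.2 km.
Check against N (with the unrounded solution): distance 39.43 ≈ 39.45 km. ✓

x ≈ -25.7 km, y ≈ -23.9 km, depth ≈ 23.2 km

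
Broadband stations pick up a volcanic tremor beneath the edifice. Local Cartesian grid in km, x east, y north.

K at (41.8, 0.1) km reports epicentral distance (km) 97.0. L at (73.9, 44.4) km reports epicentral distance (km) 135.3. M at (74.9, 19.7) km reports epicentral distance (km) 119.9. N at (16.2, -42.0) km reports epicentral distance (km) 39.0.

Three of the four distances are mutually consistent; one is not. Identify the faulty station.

Solve using three stations at a time. Using L, M, N (subtract circle equations pairwise → linear system) gives (x, y) ≈ (-21.6, -51.4).
Distances from that point to each station vs reported:
  K: calculated 81.7 vs reported 97.0 → residual 15.3 km
  L: calculated 135.3 vs reported 135.3 → residual 0.0 km
  M: calculated 119.9 vs reported 119.9 → residual 0.0 km
  N: calculated 39.0 vs reported 39.0 → residual 0.0 km
L, M, N are mutually consistent (residuals ≈ 0); K is off by 15.3 km.

K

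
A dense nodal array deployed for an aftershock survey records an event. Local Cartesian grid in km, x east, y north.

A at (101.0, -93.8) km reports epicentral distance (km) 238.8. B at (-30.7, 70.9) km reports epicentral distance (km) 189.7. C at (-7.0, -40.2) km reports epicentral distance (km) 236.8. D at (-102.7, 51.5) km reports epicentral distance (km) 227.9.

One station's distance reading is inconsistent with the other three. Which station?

D

Solve using three stations at a time. Using A, B, C (subtract circle equations pairwise → linear system) gives (x, y) ≈ (145.8, 140.9).
Distances from that point to each station vs reported:
  A: calculated 238.9 vs reported 238.8 → residual 0.1 km
  B: calculated 189.8 vs reported 189.7 → residual 0.1 km
  C: calculated 236.9 vs reported 236.8 → residual 0.1 km
  D: calculated 264.0 vs reported 227.9 → residual 36.1 km
A, B, C are mutually consistent (residuals ≈ 0); D is off by 36.1 km.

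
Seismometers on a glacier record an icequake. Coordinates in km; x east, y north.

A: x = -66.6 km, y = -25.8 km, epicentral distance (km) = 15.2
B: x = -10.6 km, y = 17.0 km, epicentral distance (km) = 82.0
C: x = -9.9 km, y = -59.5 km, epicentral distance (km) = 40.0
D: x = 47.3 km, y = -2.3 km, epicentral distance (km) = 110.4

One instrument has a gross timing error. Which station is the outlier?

A

Solve using three stations at a time. Using B, C, D (subtract circle equations pairwise → linear system) gives (x, y) ≈ (-49.7, -55.1).
Distances from that point to each station vs reported:
  A: calculated 33.8 vs reported 15.2 → residual 18.6 km
  B: calculated 82.0 vs reported 82.0 → residual 0.0 km
  C: calculated 40.0 vs reported 40.0 → residual 0.0 km
  D: calculated 110.4 vs reported 110.4 → residual 0.0 km
B, C, D are mutually consistent (residuals ≈ 0); A is off by 18.6 km.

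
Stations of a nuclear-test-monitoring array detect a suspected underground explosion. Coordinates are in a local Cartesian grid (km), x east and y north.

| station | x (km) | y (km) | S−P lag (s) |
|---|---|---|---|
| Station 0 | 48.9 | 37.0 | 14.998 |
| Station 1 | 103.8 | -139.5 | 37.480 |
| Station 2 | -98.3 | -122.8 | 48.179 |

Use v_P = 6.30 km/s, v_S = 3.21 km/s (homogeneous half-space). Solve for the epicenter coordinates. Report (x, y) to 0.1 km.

x ≈ 119.4 km, y ≈ 105.3 km

Distance from S−P lag: d = Δt · v_P v_S / (v_P − v_S) = Δt · (6.30·3.21)/(6.30−3.21) ≈ 6.5447·Δt.
So d_Station 0 = 98.16, d_Station 1 = 245.29, d_Station 2 = 315.32 km.
Circle about each station: (x − 48.9)² + (y − 37.0)² = 98.16²; (x − 103.8)² + (y + 139.5)² = 245.29²; (x + 98.3)² + (y + 122.8)² = 315.32².
Subtracting the Station 0 equation from the Station 1 and Station 2 equations removes the quadratic terms:
109.8 x − 353.0 y = -24057.32
-294.4 x − 319.6 y = -68808.80
Solving the 2×2 system: x ≈ 119.4, y ≈ 105.3 km.
Check against Station 0 (with the unrounded x, y): √((x − 48.9)²+(y − 37.0)²) = 98.17 ≈ 98.16 km. ✓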